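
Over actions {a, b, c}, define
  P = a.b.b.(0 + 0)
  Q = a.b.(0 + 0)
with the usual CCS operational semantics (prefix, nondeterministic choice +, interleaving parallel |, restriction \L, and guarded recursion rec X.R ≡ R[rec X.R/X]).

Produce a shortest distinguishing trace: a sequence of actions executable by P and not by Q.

P's transition system — 4 states:
  s0 = a.b.b.(0 + 0) | —a→ s1
  s1 = b.b.(0 + 0) | —b→ s2
  s2 = b.(0 + 0) | —b→ s3
  s3 = 0 + 0 | ∅
Q's transition system — 3 states:
  t0 = a.b.(0 + 0) | —a→ t1
  t1 = b.(0 + 0) | —b→ t2
  t2 = 0 + 0 | ∅
Run σ = ⟨abb⟩ on P: start {s0}
  step 1 (a): {s1}
  step 2 (b): {s2}
  step 3 (b): {s3}
  — P admits the full trace.
Run σ = ⟨abb⟩ on Q: start {t0}
  step 1 (a): {t1}
  step 2 (b): {t2}
  step 3 (b): no successor for Q

abb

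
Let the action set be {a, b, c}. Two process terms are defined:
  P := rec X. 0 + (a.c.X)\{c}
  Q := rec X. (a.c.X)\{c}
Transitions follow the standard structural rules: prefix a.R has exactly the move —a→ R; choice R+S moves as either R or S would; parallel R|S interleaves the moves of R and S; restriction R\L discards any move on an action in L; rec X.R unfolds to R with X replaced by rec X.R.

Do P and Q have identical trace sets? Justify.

traces(P) = traces(Q)

LTS(P): 2 reachable states
  m0 = rec X. 0 + (a.c.X)\{c} | =a=> m1
  m1 = (c.(rec X. 0 + (a.c.X)\{c}))\{c} | deadlocked
LTS(Q): 2 reachable states
  n0 = rec X. (a.c.X)\{c} | =a=> n1
  n1 = (c.(rec X. (a.c.X)\{c}))\{c} | deadlocked
Bisimilarity quotient blocks:
  B0 = {m0, n0}
  B1 = {m1, n1}
m0 ∈ B0, n0 ∈ B0 → same block
Bisimilar ⇒ trace-equivalent.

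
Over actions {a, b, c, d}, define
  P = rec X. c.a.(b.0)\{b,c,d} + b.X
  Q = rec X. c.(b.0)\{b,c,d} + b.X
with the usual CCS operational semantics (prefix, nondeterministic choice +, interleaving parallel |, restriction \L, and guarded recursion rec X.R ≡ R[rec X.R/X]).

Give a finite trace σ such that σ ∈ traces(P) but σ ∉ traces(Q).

ca

P's transition system — 3 states:
  p0 = rec X. c.a.(b.0)\{b,c,d} + b.X ⊢ —b→ p0, —c→ p1
  p1 = a.(b.0)\{b,c,d} ⊢ —a→ p2
  p2 = (b.0)\{b,c,d} ⊢ ·
Q's transition system — 2 states:
  q0 = rec X. c.(b.0)\{b,c,d} + b.X ⊢ —b→ q0, —c→ q1
  q1 = (b.0)\{b,c,d} ⊢ ·
Trace ⟨ca⟩ through P, begin at {p0}:
  after c @ step 1: {p1}
  after a @ step 2: {p2}
  — P admits the full trace.
Trace ⟨ca⟩ through Q, begin at {q0}:
  after c @ step 1: {q1}
  after a @ step 2: ∅  — Q cannot continue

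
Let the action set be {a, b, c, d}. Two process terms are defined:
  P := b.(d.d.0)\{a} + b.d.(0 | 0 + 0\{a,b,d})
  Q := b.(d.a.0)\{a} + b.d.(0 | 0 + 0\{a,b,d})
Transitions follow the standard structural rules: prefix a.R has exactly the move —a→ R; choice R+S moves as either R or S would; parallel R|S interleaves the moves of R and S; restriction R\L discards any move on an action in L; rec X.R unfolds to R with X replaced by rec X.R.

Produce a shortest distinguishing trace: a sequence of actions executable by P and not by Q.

bdd

P's transition system — 6 states:
  m0 = b.(d.d.0)\{a} + b.d.(0 | 0 + 0\{a,b,d}) ⊢ ··b··> m1, ··b··> m2
  m1 = (d.d.0)\{a} ⊢ ··d··> m3
  m2 = d.(0 | 0 + 0\{a,b,d}) ⊢ ··d··> m4
  m3 = (d.0)\{a} ⊢ ··d··> m5
  m4 = 0 | 0 + 0\{a,b,d} ⊢ ·
  m5 = 0\{a} ⊢ ·
Q's transition system — 5 states:
  n0 = b.(d.a.0)\{a} + b.d.(0 | 0 + 0\{a,b,d}) ⊢ ··b··> n1, ··b··> n2
  n1 = (d.a.0)\{a} ⊢ ··d··> n3
  n2 = d.(0 | 0 + 0\{a,b,d}) ⊢ ··d··> n4
  n3 = (a.0)\{a} ⊢ ·
  n4 = 0 | 0 + 0\{a,b,d} ⊢ ·
Run σ = ⟨bdd⟩ on P: start {m0}
  [1] b ⇒ {m1, m2}
  [2] d ⇒ {m3, m4}
  [3] d ⇒ {m5}
  P completes σ.
Run σ = ⟨bdd⟩ on Q: start {n0}
  [1] b ⇒ {n1, n2}
  [2] d ⇒ {n3, n4}
  [3] d ⇒ ∅  — Q cannot continue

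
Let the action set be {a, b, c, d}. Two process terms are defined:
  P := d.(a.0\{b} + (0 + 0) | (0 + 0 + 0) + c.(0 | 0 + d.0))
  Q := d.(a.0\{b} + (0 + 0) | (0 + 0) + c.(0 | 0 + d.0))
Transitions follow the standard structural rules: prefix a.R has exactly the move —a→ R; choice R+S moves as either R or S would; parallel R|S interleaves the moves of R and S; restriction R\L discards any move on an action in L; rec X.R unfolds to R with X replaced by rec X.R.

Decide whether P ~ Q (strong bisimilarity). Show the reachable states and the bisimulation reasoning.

bisimilar

P's transition system — 5 states:
  p0 = d.(a.0\{b} + (0 + 0) | (0 + 0 + 0) + c.(0 | 0 + d.0)) :: --d--▸ p1
  p1 = a.0\{b} + (0 + 0) | (0 + 0 + 0) + c.(0 | 0 + d.0) :: --a--▸ p2, --c--▸ p3
  p2 = 0\{b} :: ·
  p3 = 0 | 0 + d.0 :: --d--▸ p4
  p4 = 0 :: ·
Q's transition system — 5 states:
  q0 = d.(a.0\{b} + (0 + 0) | (0 + 0) + c.(0 | 0 + d.0)) :: --d--▸ q1
  q1 = a.0\{b} + (0 + 0) | (0 + 0) + c.(0 | 0 + d.0) :: --a--▸ q2, --c--▸ q3
  q2 = 0\{b} :: ·
  q3 = 0 | 0 + d.0 :: --d--▸ q4
  q4 = 0 :: ·
Coarsest stable partition (strong bisimilarity classes):
  B0 = {p0, q0}
  B1 = {p1, q1}
  B2 = {p2, p4, q2, q4}
  B3 = {p3, q3}
p0 ∈ B0, q0 ∈ B0 → same block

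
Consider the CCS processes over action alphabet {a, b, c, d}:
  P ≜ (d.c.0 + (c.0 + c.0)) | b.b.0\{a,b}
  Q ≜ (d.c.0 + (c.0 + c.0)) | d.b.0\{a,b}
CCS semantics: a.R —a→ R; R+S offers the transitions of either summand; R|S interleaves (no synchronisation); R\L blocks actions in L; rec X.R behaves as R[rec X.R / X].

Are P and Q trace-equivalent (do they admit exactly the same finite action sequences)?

NO — witness ⟨b⟩

LTS(P): 9 reachable states
  p0 = (d.c.0 + (c.0 + c.0)) | b.b.0\{a,b} | -b-> p1, -c-> p2, -d-> p3
  p1 = (d.c.0 + (c.0 + c.0)) | b.0\{a,b} | -b-> p4, -c-> p5, -d-> p6
  p2 = 0 | b.b.0\{a,b} | -b-> p5
  p3 = c.0 | b.b.0\{a,b} | -b-> p6, -c-> p2
  p4 = (d.c.0 + (c.0 + c.0)) | 0\{a,b} | -c-> p7, -d-> p8
  p5 = 0 | b.0\{a,b} | -b-> p7
  p6 = c.0 | b.0\{a,b} | -b-> p8, -c-> p5
  p7 = 0 | 0\{a,b} | ∅
  p8 = c.0 | 0\{a,b} | -c-> p7
LTS(Q): 9 reachable states
  q0 = (d.c.0 + (c.0 + c.0)) | d.b.0\{a,b} | -c-> q1, -d-> q2, -d-> q3
  q1 = 0 | d.b.0\{a,b} | -d-> q4
  q2 = (d.c.0 + (c.0 + c.0)) | b.0\{a,b} | -b-> q5, -c-> q4, -d-> q6
  q3 = c.0 | d.b.0\{a,b} | -c-> q1, -d-> q6
  q4 = 0 | b.0\{a,b} | -b-> q7
  q5 = (d.c.0 + (c.0 + c.0)) | 0\{a,b} | -c-> q7, -d-> q8
  q6 = c.0 | b.0\{a,b} | -b-> q8, -c-> q4
  q7 = 0 | 0\{a,b} | ∅
  q8 = c.0 | 0\{a,b} | -c-> q7
Trace ⟨b⟩ through P, begin at {p0}:
  [1] b ⇒ {p1}
  — P admits the full trace.
Trace ⟨b⟩ through Q, begin at {q0}:
  [1] b ⇒ ∅  — Q cannot continue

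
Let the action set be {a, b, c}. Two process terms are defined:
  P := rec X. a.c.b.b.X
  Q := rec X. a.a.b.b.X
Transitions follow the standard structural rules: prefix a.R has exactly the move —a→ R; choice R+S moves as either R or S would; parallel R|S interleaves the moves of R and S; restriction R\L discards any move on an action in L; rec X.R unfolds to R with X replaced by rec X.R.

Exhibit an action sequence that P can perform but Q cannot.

ac

Reachable graph of P (4 states):
  s0 = rec X. a.c.b.b.X has moves --a--▸ s1
  s1 = c.b.b.(rec X. a.c.b.b.X) has moves --c--▸ s2
  s2 = b.b.(rec X. a.c.b.b.X) has moves --b--▸ s3
  s3 = b.(rec X. a.c.b.b.X) has moves --b--▸ s0
Reachable graph of Q (4 states):
  t0 = rec X. a.a.b.b.X has moves --a--▸ t1
  t1 = a.b.b.(rec X. a.a.b.b.X) has moves --a--▸ t2
  t2 = b.b.(rec X. a.a.b.b.X) has moves --b--▸ t3
  t3 = b.(rec X. a.a.b.b.X) has moves --b--▸ t0
Executing ac from P (initial set {s0}):
  step 1 (a): {s1}
  step 2 (c): {s2}
  ✓ P
Executing ac from Q (initial set {t0}):
  step 1 (a): {t1}
  step 2 (c): ∅  — Q cannot continue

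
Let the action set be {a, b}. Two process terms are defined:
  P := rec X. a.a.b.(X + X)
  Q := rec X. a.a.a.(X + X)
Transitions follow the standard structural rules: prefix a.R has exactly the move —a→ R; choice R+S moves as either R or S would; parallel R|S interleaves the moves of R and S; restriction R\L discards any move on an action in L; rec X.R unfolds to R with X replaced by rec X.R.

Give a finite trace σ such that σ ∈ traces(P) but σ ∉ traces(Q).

Reachable graph of P (4 states):
  p0 = rec X. a.a.b.(X + X) → --a--▸ p1
  p1 = a.b.((rec X. a.a.b.(X + X)) + (rec X. a.a.b.(X + X))) → --a--▸ p2
  p2 = b.((rec X. a.a.b.(X + X)) + (rec X. a.a.b.(X + X))) → --b--▸ p3
  p3 = (rec X. a.a.b.(X + X)) + (rec X. a.a.b.(X + X)) → --a--▸ p1
Reachable graph of Q (4 states):
  q0 = rec X. a.a.a.(X + X) → --a--▸ q1
  q1 = a.a.((rec X. a.a.a.(X + X)) + (rec X. a.a.a.(X + X))) → --a--▸ q2
  q2 = a.((rec X. a.a.a.(X + X)) + (rec X. a.a.a.(X + X))) → --a--▸ q3
  q3 = (rec X. a.a.a.(X + X)) + (rec X. a.a.a.(X + X)) → --a--▸ q1
Executing aab from P (initial set {p0}):
  step 1 (a): {p1}
  step 2 (a): {p2}
  step 3 (b): {p3}
  ✓ P
Executing aab from Q (initial set {q0}):
  step 1 (a): {q1}
  step 2 (a): {q2}
  step 3 (b): no successor for Q

aab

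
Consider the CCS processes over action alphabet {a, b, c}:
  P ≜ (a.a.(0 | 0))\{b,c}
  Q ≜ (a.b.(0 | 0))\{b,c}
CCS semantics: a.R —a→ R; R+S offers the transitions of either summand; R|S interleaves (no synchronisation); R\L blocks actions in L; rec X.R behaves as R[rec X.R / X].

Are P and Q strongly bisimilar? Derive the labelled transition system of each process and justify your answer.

P ≁ Q

P's transition system — 3 states:
  s0 = (a.a.(0 | 0))\{b,c} has moves -a-> s1
  s1 = (a.(0 | 0))\{b,c} has moves -a-> s2
  s2 = (0 | 0)\{b,c} has moves (no moves)
Q's transition system — 2 states:
  t0 = (a.b.(0 | 0))\{b,c} has moves -a-> t1
  t1 = (b.(0 | 0))\{b,c} has moves (no moves)
Partition-refinement fixed point:
  B0 = {s0}
  B1 = {s1, t0}
  B2 = {s2, t1}
s0 ∈ B0, t0 ∈ B1 → different blocks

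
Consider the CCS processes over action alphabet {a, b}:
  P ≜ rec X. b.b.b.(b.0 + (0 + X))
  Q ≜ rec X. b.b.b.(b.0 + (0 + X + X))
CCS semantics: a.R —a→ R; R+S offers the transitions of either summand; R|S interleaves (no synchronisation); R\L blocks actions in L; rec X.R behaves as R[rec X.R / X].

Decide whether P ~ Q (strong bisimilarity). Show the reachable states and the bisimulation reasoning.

P ~ Q

LTS(P): 5 reachable states
  p0 = rec X. b.b.b.(b.0 + (0 + X)) | --b--▸ p1
  p1 = b.b.(b.0 + (0 + (rec X. b.b.b.(b.0 + (0 + X))))) | --b--▸ p2
  p2 = b.(b.0 + (0 + (rec X. b.b.b.(b.0 + (0 + X))))) | --b--▸ p3
  p3 = b.0 + (0 + (rec X. b.b.b.(b.0 + (0 + X)))) | --b--▸ p1, --b--▸ p4
  p4 = 0 | ∅
LTS(Q): 5 reachable states
  q0 = rec X. b.b.b.(b.0 + (0 + X + X)) | --b--▸ q1
  q1 = b.b.(b.0 + (0 + (rec X. b.b.b.(b.0 + (0 + X + X))) + (rec X. b.b.b.(b.0 + (0 + X + X))))) | --b--▸ q2
  q2 = b.(b.0 + (0 + (rec X. b.b.b.(b.0 + (0 + X + X))) + (rec X. b.b.b.(b.0 + (0 + X + X))))) | --b--▸ q3
  q3 = b.0 + (0 + (rec X. b.b.b.(b.0 + (0 + X + X))) + (rec X. b.b.b.(b.0 + (0 + X + X)))) | --b--▸ q1, --b--▸ q4
  q4 = 0 | ∅
Bisimilarity quotient blocks:
  B0 = {p0, q0}
  B1 = {p1, q1}
  B2 = {p2, q2}
  B3 = {p3, q3}
  B4 = {p4, q4}
p0 ∈ B0, q0 ∈ B0 → same block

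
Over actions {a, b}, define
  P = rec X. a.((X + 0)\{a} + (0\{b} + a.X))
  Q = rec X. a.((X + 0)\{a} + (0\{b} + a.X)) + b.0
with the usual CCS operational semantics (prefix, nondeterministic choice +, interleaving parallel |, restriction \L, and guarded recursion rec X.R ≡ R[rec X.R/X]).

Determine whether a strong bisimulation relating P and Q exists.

Reachable graph of P (2 states):
  m0 = rec X. a.((X + 0)\{a} + (0\{b} + a.X)) has moves --a--▸ m1
  m1 = ((rec X. a.((X + 0)\{a} + (0\{b} + a.X))) + 0)\{a} + (0\{b} + a.(rec X. a.((X + 0)\{a} + (0\{b} + a.X)))) has moves --a--▸ m0
Reachable graph of Q (4 states):
  n0 = rec X. a.((X + 0)\{a} + (0\{b} + a.X)) + b.0 has moves --a--▸ n1, --b--▸ n2
  n1 = ((rec X. a.((X + 0)\{a} + (0\{b} + a.X)) + b.0) + 0)\{a} + (0\{b} + a.(rec X. a.((X + 0)\{a} + (0\{b} + a.X)) + b.0)) has moves --a--▸ n0, --b--▸ n3
  n2 = 0 has moves ·
  n3 = 0\{a} has moves ·
Partition-refinement fixed point:
  B0 = {m0, m1}
  B1 = {n0, n1}
  B2 = {n2, n3}
m0 ∈ B0, n0 ∈ B1 → different blocks

NO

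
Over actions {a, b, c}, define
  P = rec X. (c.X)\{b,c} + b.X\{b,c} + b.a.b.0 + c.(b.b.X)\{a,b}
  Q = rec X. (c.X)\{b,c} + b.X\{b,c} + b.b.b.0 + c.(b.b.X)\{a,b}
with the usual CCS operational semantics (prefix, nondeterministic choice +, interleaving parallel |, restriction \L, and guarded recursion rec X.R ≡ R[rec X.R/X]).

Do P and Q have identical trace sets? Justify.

P's transition system — 6 states:
  p0 = rec X. (c.X)\{b,c} + b.X\{b,c} + b.a.b.0 + c.(b.b.X)\{a,b} | =b=> p1, =b=> p2, =c=> p3
  p1 = (rec X. (c.X)\{b,c} + b.X\{b,c} + b.a.b.0 + c.(b.b.X)\{a,b})\{b,c} | ·
  p2 = a.b.0 | =a=> p4
  p3 = (b.b.(rec X. (c.X)\{b,c} + b.X\{b,c} + b.a.b.0 + c.(b.b.X)\{a,b}))\{a,b} | ·
  p4 = b.0 | =b=> p5
  p5 = 0 | ·
Q's transition system — 6 states:
  q0 = rec X. (c.X)\{b,c} + b.X\{b,c} + b.b.b.0 + c.(b.b.X)\{a,b} | =b=> q1, =b=> q2, =c=> q3
  q1 = (rec X. (c.X)\{b,c} + b.X\{b,c} + b.b.b.0 + c.(b.b.X)\{a,b})\{b,c} | ·
  q2 = b.b.0 | =b=> q4
  q3 = (b.b.(rec X. (c.X)\{b,c} + b.X\{b,c} + b.b.b.0 + c.(b.b.X)\{a,b}))\{a,b} | ·
  q4 = b.0 | =b=> q5
  q5 = 0 | ·
Executing ba from P (initial set {p0}):
  step 1 (b): {p1, p2}
  step 2 (a): {p4}
  — P admits the full trace.
Executing ba from Q (initial set {q0}):
  step 1 (b): {q1, q2}
  step 2 (a): ∅ (Q stuck)

traces(P) ≠ traces(Q) — witness ⟨ba⟩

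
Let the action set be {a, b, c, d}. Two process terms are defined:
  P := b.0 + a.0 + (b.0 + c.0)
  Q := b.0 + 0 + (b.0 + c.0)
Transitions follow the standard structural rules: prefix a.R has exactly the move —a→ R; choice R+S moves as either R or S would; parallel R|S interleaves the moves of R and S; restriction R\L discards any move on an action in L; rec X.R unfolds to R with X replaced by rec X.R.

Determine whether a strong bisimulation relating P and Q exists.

LTS(P): 2 reachable states
  m0 = b.0 + a.0 + (b.0 + c.0) | =a=> m1, =b=> m1, =c=> m1
  m1 = 0 | ∅
LTS(Q): 2 reachable states
  n0 = b.0 + 0 + (b.0 + c.0) | =b=> n1, =c=> n1
  n1 = 0 | ∅
Coarsest stable partition (strong bisimilarity classes):
  B0 = {m0}
  B1 = {m1, n1}
  B2 = {n0}
m0 ∈ B0, n0 ∈ B2 → different blocks

not bisimilar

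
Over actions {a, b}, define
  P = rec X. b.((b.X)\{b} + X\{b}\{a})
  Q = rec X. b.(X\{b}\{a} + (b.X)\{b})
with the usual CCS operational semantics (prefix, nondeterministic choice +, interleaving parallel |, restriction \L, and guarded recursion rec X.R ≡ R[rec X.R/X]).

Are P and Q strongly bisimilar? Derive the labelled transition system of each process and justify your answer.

P's transition system — 2 states:
  s0 = rec X. b.((b.X)\{b} + X\{b}\{a}) ⊢ -b-> s1
  s1 = (b.(rec X. b.((b.X)\{b} + X\{b}\{a})))\{b} + (rec X. b.((b.X)\{b} + X\{b}\{a}))\{b}\{a} ⊢ ∅
Q's transition system — 2 states:
  t0 = rec X. b.(X\{b}\{a} + (b.X)\{b}) ⊢ -b-> t1
  t1 = (rec X. b.(X\{b}\{a} + (b.X)\{b}))\{b}\{a} + (b.(rec X. b.(X\{b}\{a} + (b.X)\{b})))\{b} ⊢ ∅
Coarsest stable partition (strong bisimilarity classes):
  B0 = {s0, t0}
  B1 = {s1, t1}
s0 ∈ B0, t0 ∈ B0 → same block

P ~ Q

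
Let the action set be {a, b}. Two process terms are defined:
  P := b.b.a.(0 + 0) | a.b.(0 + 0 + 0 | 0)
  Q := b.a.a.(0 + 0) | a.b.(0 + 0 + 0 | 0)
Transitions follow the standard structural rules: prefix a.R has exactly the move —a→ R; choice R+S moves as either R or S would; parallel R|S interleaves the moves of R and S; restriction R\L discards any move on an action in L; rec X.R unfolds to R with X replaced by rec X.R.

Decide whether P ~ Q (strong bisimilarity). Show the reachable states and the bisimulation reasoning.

P's transition system — 12 states:
  m0 = b.b.a.(0 + 0) | a.b.(0 + 0 + 0 | 0) ⊢ —a→ m1, —b→ m2
  m1 = b.b.a.(0 + 0) | b.(0 + 0 + 0 | 0) ⊢ —b→ m3, —b→ m4
  m2 = b.a.(0 + 0) | a.b.(0 + 0 + 0 | 0) ⊢ —a→ m3, —b→ m5
  m3 = b.a.(0 + 0) | b.(0 + 0 + 0 | 0) ⊢ —b→ m6, —b→ m7
  m4 = b.b.a.(0 + 0) | (0 + 0 + 0 | 0) ⊢ —b→ m7
  m5 = a.(0 + 0) | a.b.(0 + 0 + 0 | 0) ⊢ —a→ m6, —a→ m8
  m6 = a.(0 + 0) | b.(0 + 0 + 0 | 0) ⊢ —a→ m9, —b→ m10
  m7 = b.a.(0 + 0) | (0 + 0 + 0 | 0) ⊢ —b→ m10
  m8 = (0 + 0) | a.b.(0 + 0 + 0 | 0) ⊢ —a→ m9
  m9 = (0 + 0) | b.(0 + 0 + 0 | 0) ⊢ —b→ m11
  m10 = a.(0 + 0) | (0 + 0 + 0 | 0) ⊢ —a→ m11
  m11 = (0 + 0) | (0 + 0 + 0 | 0) ⊢ ·
Q's transition system — 12 states:
  n0 = b.a.a.(0 + 0) | a.b.(0 + 0 + 0 | 0) ⊢ —a→ n1, —b→ n2
  n1 = b.a.a.(0 + 0) | b.(0 + 0 + 0 | 0) ⊢ —b→ n3, —b→ n4
  n2 = a.a.(0 + 0) | a.b.(0 + 0 + 0 | 0) ⊢ —a→ n3, —a→ n5
  n3 = a.a.(0 + 0) | b.(0 + 0 + 0 | 0) ⊢ —a→ n6, —b→ n7
  n4 = b.a.a.(0 + 0) | (0 + 0 + 0 | 0) ⊢ —b→ n7
  n5 = a.(0 + 0) | a.b.(0 + 0 + 0 | 0) ⊢ —a→ n6, —a→ n8
  n6 = a.(0 + 0) | b.(0 + 0 + 0 | 0) ⊢ —a→ n9, —b→ n10
  n7 = a.a.(0 + 0) | (0 + 0 + 0 | 0) ⊢ —a→ n10
  n8 = (0 + 0) | a.b.(0 + 0 + 0 | 0) ⊢ —a→ n9
  n9 = (0 + 0) | b.(0 + 0 + 0 | 0) ⊢ —b→ n11
  n10 = a.(0 + 0) | (0 + 0 + 0 | 0) ⊢ —a→ n11
  n11 = (0 + 0) | (0 + 0 + 0 | 0) ⊢ ·
Partition-refinement fixed point:
  B0 = {m0}
  B1 = {m1}
  B2 = {m3}
  B3 = {m6, n6}
  B4 = {m9, n9}
  B5 = {m11, n11}
  B6 = {m10, n10}
  B7 = {m7}
  B8 = {m4}
  B9 = {m2}
  B10 = {m5, n5}
  B11 = {m8, n8}
  B12 = {n0}
  B13 = {n1}
  B14 = {n3}
  B15 = {n7}
  B16 = {n4}
  B17 = {n2}
m0 ∈ B0, n0 ∈ B12 → different blocks

NO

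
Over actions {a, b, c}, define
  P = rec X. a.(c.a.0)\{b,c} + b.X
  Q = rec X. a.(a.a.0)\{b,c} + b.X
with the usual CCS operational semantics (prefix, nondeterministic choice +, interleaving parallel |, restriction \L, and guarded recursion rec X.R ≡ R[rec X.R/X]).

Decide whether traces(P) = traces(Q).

NO — witness ⟨aa⟩

Reachable graph of P (2 states):
  u0 = rec X. a.(c.a.0)\{b,c} + b.X :: --a--▸ u1, --b--▸ u0
  u1 = (c.a.0)\{b,c} :: stopped
Reachable graph of Q (4 states):
  v0 = rec X. a.(a.a.0)\{b,c} + b.X :: --a--▸ v1, --b--▸ v0
  v1 = (a.a.0)\{b,c} :: --a--▸ v2
  v2 = (a.0)\{b,c} :: --a--▸ v3
  v3 = 0\{b,c} :: stopped
Trace ⟨aa⟩ through Q, begin at {v0}:
  after a @ step 1: {v1}
  after a @ step 2: {v2}
  — Q admits the full trace.
Trace ⟨aa⟩ through P, begin at {u0}:
  after a @ step 1: {u1}
  after a @ step 2: no successor for P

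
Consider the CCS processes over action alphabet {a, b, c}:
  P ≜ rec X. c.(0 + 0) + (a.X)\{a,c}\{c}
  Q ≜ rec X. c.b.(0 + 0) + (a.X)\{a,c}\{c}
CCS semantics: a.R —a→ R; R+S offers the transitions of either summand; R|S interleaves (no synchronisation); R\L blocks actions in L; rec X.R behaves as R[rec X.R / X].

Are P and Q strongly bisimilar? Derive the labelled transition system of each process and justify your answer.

LTS(P): 2 reachable states
  u0 = rec X. c.(0 + 0) + (a.X)\{a,c}\{c} → ··c··> u1
  u1 = 0 + 0 → ·
LTS(Q): 3 reachable states
  v0 = rec X. c.b.(0 + 0) + (a.X)\{a,c}\{c} → ··c··> v1
  v1 = b.(0 + 0) → ··b··> v2
  v2 = 0 + 0 → ·
Partition-refinement fixed point:
  B0 = {u0}
  B1 = {u1, v2}
  B2 = {v0}
  B3 = {v1}
u0 ∈ B0, v0 ∈ B2 → different blocks

NO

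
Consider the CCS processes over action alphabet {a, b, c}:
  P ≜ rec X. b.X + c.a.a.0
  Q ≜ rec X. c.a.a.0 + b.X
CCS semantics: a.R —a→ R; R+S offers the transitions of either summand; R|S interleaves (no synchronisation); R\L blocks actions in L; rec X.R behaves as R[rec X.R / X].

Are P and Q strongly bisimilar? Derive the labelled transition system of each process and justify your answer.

LTS(P): 4 reachable states
  m0 = rec X. b.X + c.a.a.0 | -b-> m0, -c-> m1
  m1 = a.a.0 | -a-> m2
  m2 = a.0 | -a-> m3
  m3 = 0 | stopped
LTS(Q): 4 reachable states
  n0 = rec X. c.a.a.0 + b.X | -b-> n0, -c-> n1
  n1 = a.a.0 | -a-> n2
  n2 = a.0 | -a-> n3
  n3 = 0 | stopped
Coarsest stable partition (strong bisimilarity classes):
  B0 = {m0, n0}
  B1 = {m1, n1}
  B2 = {m2, n2}
  B3 = {m3, n3}
m0 ∈ B0, n0 ∈ B0 → same block

YES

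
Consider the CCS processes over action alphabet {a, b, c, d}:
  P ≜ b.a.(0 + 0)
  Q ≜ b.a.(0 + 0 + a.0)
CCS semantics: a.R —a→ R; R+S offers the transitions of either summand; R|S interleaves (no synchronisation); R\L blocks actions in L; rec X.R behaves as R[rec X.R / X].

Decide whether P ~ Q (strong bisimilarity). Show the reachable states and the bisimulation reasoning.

P ≁ Q

P's transition system — 3 states:
  p0 = b.a.(0 + 0) | —b→ p1
  p1 = a.(0 + 0) | —a→ p2
  p2 = 0 + 0 | ·
Q's transition system — 4 states:
  q0 = b.a.(0 + 0 + a.0) | —b→ q1
  q1 = a.(0 + 0 + a.0) | —a→ q2
  q2 = 0 + 0 + a.0 | —a→ q3
  q3 = 0 | ·
Partition-refinement fixed point:
  B0 = {p0}
  B1 = {p1, q2}
  B2 = {p2, q3}
  B3 = {q0}
  B4 = {q1}
p0 ∈ B0, q0 ∈ B3 → different blocks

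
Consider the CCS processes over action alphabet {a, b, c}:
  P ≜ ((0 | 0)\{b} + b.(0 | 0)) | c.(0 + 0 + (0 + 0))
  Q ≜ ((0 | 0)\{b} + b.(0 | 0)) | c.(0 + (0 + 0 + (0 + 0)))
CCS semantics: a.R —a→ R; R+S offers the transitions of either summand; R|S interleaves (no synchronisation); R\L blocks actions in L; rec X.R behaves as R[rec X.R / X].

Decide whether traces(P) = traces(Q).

P's transition system — 4 states:
  u0 = ((0 | 0)\{b} + b.(0 | 0)) | c.(0 + 0 + (0 + 0)) :: -b-> u1, -c-> u2
  u1 = 0 | 0 | c.(0 + 0 + (0 + 0)) :: -c-> u3
  u2 = ((0 | 0)\{b} + b.(0 | 0)) | (0 + 0 + (0 + 0)) :: -b-> u3
  u3 = 0 | 0 | (0 + 0 + (0 + 0)) :: (no moves)
Q's transition system — 4 states:
  v0 = ((0 | 0)\{b} + b.(0 | 0)) | c.(0 + (0 + 0 + (0 + 0))) :: -b-> v1, -c-> v2
  v1 = 0 | 0 | c.(0 + (0 + 0 + (0 + 0))) :: -c-> v3
  v2 = ((0 | 0)\{b} + b.(0 | 0)) | (0 + (0 + 0 + (0 + 0))) :: -b-> v3
  v3 = 0 | 0 | (0 + (0 + 0 + (0 + 0))) :: (no moves)
Coarsest stable partition (strong bisimilarity classes):
  B0 = {u0, v0}
  B1 = {u2, v2}
  B2 = {u3, v3}
  B3 = {u1, v1}
u0 ∈ B0, v0 ∈ B0 → same block
Bisimilar ⇒ trace-equivalent.

traces(P) = traces(Q)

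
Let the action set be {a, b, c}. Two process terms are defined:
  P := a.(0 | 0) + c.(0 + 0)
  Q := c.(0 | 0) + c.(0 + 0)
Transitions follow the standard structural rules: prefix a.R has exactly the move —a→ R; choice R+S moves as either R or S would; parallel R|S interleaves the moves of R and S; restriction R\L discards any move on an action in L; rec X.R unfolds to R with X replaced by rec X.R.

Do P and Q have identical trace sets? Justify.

Reachable graph of P (3 states):
  s0 = a.(0 | 0) + c.(0 + 0) | -a-> s1, -c-> s2
  s1 = 0 | 0 | ·
  s2 = 0 + 0 | ·
Reachable graph of Q (3 states):
  t0 = c.(0 | 0) + c.(0 + 0) | -c-> t1, -c-> t2
  t1 = 0 + 0 | ·
  t2 = 0 | 0 | ·
Trace ⟨a⟩ through P, begin at {s0}:
  step 1 (a): {s1}
  ✓ P
Trace ⟨a⟩ through Q, begin at {t0}:
  step 1 (a): ∅ (Q stuck)

traces(P) ≠ traces(Q) — witness ⟨a⟩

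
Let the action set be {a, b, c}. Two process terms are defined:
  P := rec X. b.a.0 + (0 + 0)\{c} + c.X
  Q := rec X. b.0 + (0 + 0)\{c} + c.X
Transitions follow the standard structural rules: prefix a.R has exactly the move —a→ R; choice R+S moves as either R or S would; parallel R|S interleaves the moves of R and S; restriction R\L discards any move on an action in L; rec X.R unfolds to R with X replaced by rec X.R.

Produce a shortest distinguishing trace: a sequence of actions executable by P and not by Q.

Reachable graph of P (3 states):
  m0 = rec X. b.a.0 + (0 + 0)\{c} + c.X :: =b=> m1, =c=> m0
  m1 = a.0 :: =a=> m2
  m2 = 0 :: (no moves)
Reachable graph of Q (2 states):
  n0 = rec X. b.0 + (0 + 0)\{c} + c.X :: =b=> n1, =c=> n0
  n1 = 0 :: (no moves)
Run σ = ⟨ba⟩ on P: start {m0}
  [1] b ⇒ {m1}
  [2] a ⇒ {m2}
  P completes σ.
Run σ = ⟨ba⟩ on Q: start {n0}
  [1] b ⇒ {n1}
  [2] a ⇒ ∅ (Q stuck)

ba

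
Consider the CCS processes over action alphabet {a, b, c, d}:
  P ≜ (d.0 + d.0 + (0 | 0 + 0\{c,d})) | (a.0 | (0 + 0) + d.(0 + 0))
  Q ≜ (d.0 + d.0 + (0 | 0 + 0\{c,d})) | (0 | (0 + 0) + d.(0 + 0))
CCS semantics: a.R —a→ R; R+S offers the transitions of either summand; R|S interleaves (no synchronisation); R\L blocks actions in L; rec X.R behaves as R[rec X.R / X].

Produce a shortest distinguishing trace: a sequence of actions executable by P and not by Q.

a

LTS(P): 6 reachable states
  p0 = (d.0 + d.0 + (0 | 0 + 0\{c,d})) | (a.0 | (0 + 0) + d.(0 + 0)) :: -a-> p1, -d-> p2, -d-> p3
  p1 = (d.0 + d.0 + (0 | 0 + 0\{c,d})) | (0 | (0 + 0)) :: -d-> p4
  p2 = (d.0 + d.0 + (0 | 0 + 0\{c,d})) | (0 + 0) :: -d-> p5
  p3 = 0 | (a.0 | (0 + 0) + d.(0 + 0)) :: -a-> p4, -d-> p5
  p4 = 0 | (0 | (0 + 0)) :: deadlocked
  p5 = 0 | (0 + 0) :: deadlocked
LTS(Q): 4 reachable states
  q0 = (d.0 + d.0 + (0 | 0 + 0\{c,d})) | (0 | (0 + 0) + d.(0 + 0)) :: -d-> q1, -d-> q2
  q1 = (d.0 + d.0 + (0 | 0 + 0\{c,d})) | (0 + 0) :: -d-> q3
  q2 = 0 | (0 | (0 + 0) + d.(0 + 0)) :: -d-> q3
  q3 = 0 | (0 + 0) :: deadlocked
Trace ⟨a⟩ through P, begin at {p0}:
  [1] a ⇒ {p1}
  ✓ P
Trace ⟨a⟩ through Q, begin at {q0}:
  [1] a ⇒ ∅ (Q stuck)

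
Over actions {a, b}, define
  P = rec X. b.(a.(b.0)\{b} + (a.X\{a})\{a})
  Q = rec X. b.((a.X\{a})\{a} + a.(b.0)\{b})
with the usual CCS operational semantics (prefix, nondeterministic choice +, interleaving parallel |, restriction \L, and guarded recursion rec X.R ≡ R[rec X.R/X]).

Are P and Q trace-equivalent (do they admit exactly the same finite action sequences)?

P's transition system — 3 states:
  m0 = rec X. b.(a.(b.0)\{b} + (a.X\{a})\{a}) | ··b··> m1
  m1 = a.(b.0)\{b} + (a.(rec X. b.(a.(b.0)\{b} + (a.X\{a})\{a}))\{a})\{a} | ··a··> m2
  m2 = (b.0)\{b} | ∅
Q's transition system — 3 states:
  n0 = rec X. b.((a.X\{a})\{a} + a.(b.0)\{b}) | ··b··> n1
  n1 = (a.(rec X. b.((a.X\{a})\{a} + a.(b.0)\{b}))\{a})\{a} + a.(b.0)\{b} | ··a··> n2
  n2 = (b.0)\{b} | ∅
Bisimilarity quotient blocks:
  B0 = {m0, n0}
  B1 = {m1, n1}
  B2 = {m2, n2}
m0 ∈ B0, n0 ∈ B0 → same block
Bisimilar ⇒ trace-equivalent.

traces(P) = traces(Q)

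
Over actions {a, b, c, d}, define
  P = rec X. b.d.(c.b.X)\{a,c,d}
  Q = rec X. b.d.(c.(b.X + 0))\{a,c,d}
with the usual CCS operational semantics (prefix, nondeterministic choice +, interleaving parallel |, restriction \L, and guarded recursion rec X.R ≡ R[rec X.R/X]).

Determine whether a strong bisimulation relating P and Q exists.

bisimilar

P's transition system — 3 states:
  u0 = rec X. b.d.(c.b.X)\{a,c,d} :: --b--▸ u1
  u1 = d.(c.b.(rec X. b.d.(c.b.X)\{a,c,d}))\{a,c,d} :: --d--▸ u2
  u2 = (c.b.(rec X. b.d.(c.b.X)\{a,c,d}))\{a,c,d} :: (no moves)
Q's transition system — 3 states:
  v0 = rec X. b.d.(c.(b.X + 0))\{a,c,d} :: --b--▸ v1
  v1 = d.(c.(b.(rec X. b.d.(c.(b.X + 0))\{a,c,d}) + 0))\{a,c,d} :: --d--▸ v2
  v2 = (c.(b.(rec X. b.d.(c.(b.X + 0))\{a,c,d}) + 0))\{a,c,d} :: (no moves)
Coarsest stable partition (strong bisimilarity classes):
  B0 = {u0, v0}
  B1 = {u1, v1}
  B2 = {u2, v2}
u0 ∈ B0, v0 ∈ B0 → same block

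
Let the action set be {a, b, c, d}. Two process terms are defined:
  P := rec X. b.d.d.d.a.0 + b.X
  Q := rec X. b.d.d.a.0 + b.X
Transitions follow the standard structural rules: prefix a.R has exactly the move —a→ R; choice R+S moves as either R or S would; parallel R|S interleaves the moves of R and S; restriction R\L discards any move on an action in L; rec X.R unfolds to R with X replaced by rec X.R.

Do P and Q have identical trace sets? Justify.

trace-distinct — witness ⟨bddd⟩

P's transition system — 6 states:
  u0 = rec X. b.d.d.d.a.0 + b.X | -b-> u0, -b-> u1
  u1 = d.d.d.a.0 | -d-> u2
  u2 = d.d.a.0 | -d-> u3
  u3 = d.a.0 | -d-> u4
  u4 = a.0 | -a-> u5
  u5 = 0 | deadlocked
Q's transition system — 5 states:
  v0 = rec X. b.d.d.a.0 + b.X | -b-> v0, -b-> v1
  v1 = d.d.a.0 | -d-> v2
  v2 = d.a.0 | -d-> v3
  v3 = a.0 | -a-> v4
  v4 = 0 | deadlocked
Executing bddd from P (initial set {u0}):
  step 1 (b): {u0, u1}
  step 2 (d): {u2}
  step 3 (d): {u3}
  step 4 (d): {u4}
  — P admits the full trace.
Executing bddd from Q (initial set {v0}):
  step 1 (b): {v0, v1}
  step 2 (d): {v2}
  step 3 (d): {v3}
  step 4 (d): ∅ (Q stuck)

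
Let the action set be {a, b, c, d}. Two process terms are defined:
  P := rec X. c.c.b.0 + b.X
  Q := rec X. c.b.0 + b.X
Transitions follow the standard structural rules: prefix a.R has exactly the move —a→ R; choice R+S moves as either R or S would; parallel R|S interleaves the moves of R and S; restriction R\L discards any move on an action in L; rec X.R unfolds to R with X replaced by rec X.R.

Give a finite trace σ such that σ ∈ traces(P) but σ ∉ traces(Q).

Reachable graph of P (4 states):
  s0 = rec X. c.c.b.0 + b.X ⊢ -b-> s0, -c-> s1
  s1 = c.b.0 ⊢ -c-> s2
  s2 = b.0 ⊢ -b-> s3
  s3 = 0 ⊢ (no moves)
Reachable graph of Q (3 states):
  t0 = rec X. c.b.0 + b.X ⊢ -b-> t0, -c-> t1
  t1 = b.0 ⊢ -b-> t2
  t2 = 0 ⊢ (no moves)
Executing cc from P (initial set {s0}):
  after c @ step 1: {s1}
  after c @ step 2: {s2}
  ✓ P
Executing cc from Q (initial set {t0}):
  after c @ step 1: {t1}
  after c @ step 2: ∅ (Q stuck)

cc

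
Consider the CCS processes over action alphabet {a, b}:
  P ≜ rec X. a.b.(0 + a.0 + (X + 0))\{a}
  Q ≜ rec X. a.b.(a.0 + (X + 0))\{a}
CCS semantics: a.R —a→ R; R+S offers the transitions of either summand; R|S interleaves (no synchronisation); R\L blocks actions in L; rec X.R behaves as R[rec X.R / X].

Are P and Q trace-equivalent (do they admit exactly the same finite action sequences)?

trace-equivalent

P's transition system — 3 states:
  u0 = rec X. a.b.(0 + a.0 + (X + 0))\{a} has moves —a→ u1
  u1 = b.(0 + a.0 + ((rec X. a.b.(0 + a.0 + (X + 0))\{a}) + 0))\{a} has moves —b→ u2
  u2 = (0 + a.0 + ((rec X. a.b.(0 + a.0 + (X + 0))\{a}) + 0))\{a} has moves deadlocked
Q's transition system — 3 states:
  v0 = rec X. a.b.(a.0 + (X + 0))\{a} has moves —a→ v1
  v1 = b.(a.0 + ((rec X. a.b.(a.0 + (X + 0))\{a}) + 0))\{a} has moves —b→ v2
  v2 = (a.0 + ((rec X. a.b.(a.0 + (X + 0))\{a}) + 0))\{a} has moves deadlocked
Bisimilarity quotient blocks:
  B0 = {u0, v0}
  B1 = {u1, v1}
  B2 = {u2, v2}
u0 ∈ B0, v0 ∈ B0 → same block
Bisimilar ⇒ trace-equivalent.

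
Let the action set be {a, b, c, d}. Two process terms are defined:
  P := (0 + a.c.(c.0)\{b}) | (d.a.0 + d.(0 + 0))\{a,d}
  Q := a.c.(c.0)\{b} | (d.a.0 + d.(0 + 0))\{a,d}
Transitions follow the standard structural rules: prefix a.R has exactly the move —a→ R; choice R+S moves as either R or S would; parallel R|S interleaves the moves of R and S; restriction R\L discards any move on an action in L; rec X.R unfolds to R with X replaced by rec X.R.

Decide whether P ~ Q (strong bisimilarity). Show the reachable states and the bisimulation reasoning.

P ~ Q

LTS(P): 4 reachable states
  p0 = (0 + a.c.(c.0)\{b}) | (d.a.0 + d.(0 + 0))\{a,d} ⊢ —a→ p1
  p1 = c.(c.0)\{b} | (d.a.0 + d.(0 + 0))\{a,d} ⊢ —c→ p2
  p2 = (c.0)\{b} | (d.a.0 + d.(0 + 0))\{a,d} ⊢ —c→ p3
  p3 = 0\{b} | (d.a.0 + d.(0 + 0))\{a,d} ⊢ deadlocked
LTS(Q): 4 reachable states
  q0 = a.c.(c.0)\{b} | (d.a.0 + d.(0 + 0))\{a,d} ⊢ —a→ q1
  q1 = c.(c.0)\{b} | (d.a.0 + d.(0 + 0))\{a,d} ⊢ —c→ q2
  q2 = (c.0)\{b} | (d.a.0 + d.(0 + 0))\{a,d} ⊢ —c→ q3
  q3 = 0\{b} | (d.a.0 + d.(0 + 0))\{a,d} ⊢ deadlocked
Bisimilarity quotient blocks:
  B0 = {p0, q0}
  B1 = {p1, q1}
  B2 = {p2, q2}
  B3 = {p3, q3}
p0 ∈ B0, q0 ∈ B0 → same block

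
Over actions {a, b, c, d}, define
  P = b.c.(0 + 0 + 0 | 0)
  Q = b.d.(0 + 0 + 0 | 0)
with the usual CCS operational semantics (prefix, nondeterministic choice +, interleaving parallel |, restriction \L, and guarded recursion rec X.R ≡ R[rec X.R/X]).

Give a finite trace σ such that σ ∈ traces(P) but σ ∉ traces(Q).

LTS(P): 3 reachable states
  s0 = b.c.(0 + 0 + 0 | 0) → —b→ s1
  s1 = c.(0 + 0 + 0 | 0) → —c→ s2
  s2 = 0 + 0 + 0 | 0 → ∅
LTS(Q): 3 reachable states
  t0 = b.d.(0 + 0 + 0 | 0) → —b→ t1
  t1 = d.(0 + 0 + 0 | 0) → —d→ t2
  t2 = 0 + 0 + 0 | 0 → ∅
Run σ = ⟨bc⟩ on P: start {s0}
  step 1 (b): {s1}
  step 2 (c): {s2}
  P completes σ.
Run σ = ⟨bc⟩ on Q: start {t0}
  step 1 (b): {t1}
  step 2 (c): no successor for Q

bc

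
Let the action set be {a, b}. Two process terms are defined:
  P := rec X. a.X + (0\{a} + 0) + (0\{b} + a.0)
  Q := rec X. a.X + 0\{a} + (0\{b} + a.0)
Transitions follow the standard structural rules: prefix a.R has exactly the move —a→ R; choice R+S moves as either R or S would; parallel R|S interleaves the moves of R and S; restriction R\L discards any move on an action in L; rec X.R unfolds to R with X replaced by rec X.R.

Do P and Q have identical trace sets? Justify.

LTS(P): 2 reachable states
  s0 = rec X. a.X + (0\{a} + 0) + (0\{b} + a.0) ⊢ —a→ s0, —a→ s1
  s1 = 0 ⊢ (no moves)
LTS(Q): 2 reachable states
  t0 = rec X. a.X + 0\{a} + (0\{b} + a.0) ⊢ —a→ t0, —a→ t1
  t1 = 0 ⊢ (no moves)
Coarsest stable partition (strong bisimilarity classes):
  B0 = {s0, t0}
  B1 = {s1, t1}
s0 ∈ B0, t0 ∈ B0 → same block
Bisimilar ⇒ trace-equivalent.

YES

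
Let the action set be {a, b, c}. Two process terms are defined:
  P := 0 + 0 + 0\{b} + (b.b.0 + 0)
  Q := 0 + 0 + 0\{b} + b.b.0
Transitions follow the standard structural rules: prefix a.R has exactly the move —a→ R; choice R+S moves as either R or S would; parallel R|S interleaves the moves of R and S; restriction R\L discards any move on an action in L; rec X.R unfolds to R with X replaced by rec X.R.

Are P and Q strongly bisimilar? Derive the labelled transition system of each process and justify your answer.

YES

LTS(P): 3 reachable states
  s0 = 0 + 0 + 0\{b} + (b.b.0 + 0) ⊢ --b--▸ s1
  s1 = b.0 ⊢ --b--▸ s2
  s2 = 0 ⊢ ·
LTS(Q): 3 reachable states
  t0 = 0 + 0 + 0\{b} + b.b.0 ⊢ --b--▸ t1
  t1 = b.0 ⊢ --b--▸ t2
  t2 = 0 ⊢ ·
Bisimilarity quotient blocks:
  B0 = {s0, t0}
  B1 = {s1, t1}
  B2 = {s2, t2}
s0 ∈ B0, t0 ∈ B0 → same block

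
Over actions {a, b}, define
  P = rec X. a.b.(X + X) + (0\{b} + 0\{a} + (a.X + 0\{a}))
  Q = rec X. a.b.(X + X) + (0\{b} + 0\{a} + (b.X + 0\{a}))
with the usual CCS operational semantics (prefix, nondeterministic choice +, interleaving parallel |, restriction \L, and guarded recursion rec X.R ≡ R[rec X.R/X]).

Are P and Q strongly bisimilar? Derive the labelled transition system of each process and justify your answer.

LTS(P): 3 reachable states
  s0 = rec X. a.b.(X + X) + (0\{b} + 0\{a} + (a.X + 0\{a})) has moves ··a··> s0, ··a··> s1
  s1 = b.((rec X. a.b.(X + X) + (0\{b} + 0\{a} + (a.X + 0\{a}))) + (rec X. a.b.(X + X) + (0\{b} + 0\{a} + (a.X + 0\{a})))) has moves ··b··> s2
  s2 = (rec X. a.b.(X + X) + (0\{b} + 0\{a} + (a.X + 0\{a}))) + (rec X. a.b.(X + X) + (0\{b} + 0\{a} + (a.X + 0\{a}))) has moves ··a··> s0, ··a··> s1
LTS(Q): 3 reachable states
  t0 = rec X. a.b.(X + X) + (0\{b} + 0\{a} + (b.X + 0\{a})) has moves ··a··> t1, ··b··> t0
  t1 = b.((rec X. a.b.(X + X) + (0\{b} + 0\{a} + (b.X + 0\{a}))) + (rec X. a.b.(X + X) + (0\{b} + 0\{a} + (b.X + 0\{a})))) has moves ··b··> t2
  t2 = (rec X. a.b.(X + X) + (0\{b} + 0\{a} + (b.X + 0\{a}))) + (rec X. a.b.(X + X) + (0\{b} + 0\{a} + (b.X + 0\{a}))) has moves ··a··> t1, ··b··> t0
Bisimilarity quotient blocks:
  B0 = {s0, s2}
  B1 = {s1}
  B2 = {t0, t2}
  B3 = {t1}
s0 ∈ B0, t0 ∈ B2 → different blocks

not bisimilar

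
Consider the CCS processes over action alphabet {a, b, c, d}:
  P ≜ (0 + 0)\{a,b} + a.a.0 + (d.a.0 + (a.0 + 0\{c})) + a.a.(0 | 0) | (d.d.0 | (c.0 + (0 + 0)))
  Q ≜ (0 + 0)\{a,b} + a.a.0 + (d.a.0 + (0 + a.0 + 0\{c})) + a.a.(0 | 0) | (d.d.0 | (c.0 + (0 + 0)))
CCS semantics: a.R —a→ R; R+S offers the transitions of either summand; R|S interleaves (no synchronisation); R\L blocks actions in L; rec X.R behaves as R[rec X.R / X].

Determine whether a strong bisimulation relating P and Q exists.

P's transition system — 20 states:
  u0 = (0 + 0)\{a,b} + a.a.0 + (d.a.0 + (a.0 + 0\{c})) + a.a.(0 | 0) | (d.d.0 | (c.0 + (0 + 0))) | —a→ u1, —a→ u2, —a→ u3, —c→ u4, —d→ u3, —d→ u5
  u1 = 0 | deadlocked
  u2 = a.(0 | 0) | (d.d.0 | (c.0 + (0 + 0))) | —a→ u6, —c→ u7, —d→ u8
  u3 = a.0 | —a→ u1
  u4 = a.a.(0 | 0) | (d.d.0 | 0) | —a→ u7, —d→ u9
  u5 = a.a.(0 | 0) | (d.0 | (c.0 + (0 + 0))) | —a→ u8, —c→ u9, —d→ u10
  u6 = 0 | 0 | (d.d.0 | (c.0 + (0 + 0))) | —c→ u11, —d→ u12
  u7 = a.(0 | 0) | (d.d.0 | 0) | —a→ u11, —d→ u13
  u8 = a.(0 | 0) | (d.0 | (c.0 + (0 + 0))) | —a→ u12, —c→ u13, —d→ u14
  u9 = a.a.(0 | 0) | (d.0 | 0) | —a→ u13, —d→ u15
  u10 = a.a.(0 | 0) | (0 | (c.0 + (0 + 0))) | —a→ u14, —c→ u15
  u11 = 0 | 0 | (d.d.0 | 0) | —d→ u16
  u12 = 0 | 0 | (d.0 | (c.0 + (0 + 0))) | —c→ u16, —d→ u17
  u13 = a.(0 | 0) | (d.0 | 0) | —a→ u16, —d→ u18
  u14 = a.(0 | 0) | (0 | (c.0 + (0 + 0))) | —a→ u17, —c→ u18
  u15 = a.a.(0 | 0) | (0 | 0) | —a→ u18
  u16 = 0 | 0 | (d.0 | 0) | —d→ u19
  u17 = 0 | 0 | (0 | (c.0 + (0 + 0))) | —c→ u19
  u18 = a.(0 | 0) | (0 | 0) | —a→ u19
  u19 = 0 | 0 | (0 | 0) | deadlocked
Q's transition system — 20 states:
  v0 = (0 + 0)\{a,b} + a.a.0 + (d.a.0 + (0 + a.0 + 0\{c})) + a.a.(0 | 0) | (d.d.0 | (c.0 + (0 + 0))) | —a→ v1, —a→ v2, —a→ v3, —c→ v4, —d→ v3, —d→ v5
  v1 = 0 | deadlocked
  v2 = a.(0 | 0) | (d.d.0 | (c.0 + (0 + 0))) | —a→ v6, —c→ v7, —d→ v8
  v3 = a.0 | —a→ v1
  v4 = a.a.(0 | 0) | (d.d.0 | 0) | —a→ v7, —d→ v9
  v5 = a.a.(0 | 0) | (d.0 | (c.0 + (0 + 0))) | —a→ v8, —c→ v9, —d→ v10
  v6 = 0 | 0 | (d.d.0 | (c.0 + (0 + 0))) | —c→ v11, —d→ v12
  v7 = a.(0 | 0) | (d.d.0 | 0) | —a→ v11, —d→ v13
  v8 = a.(0 | 0) | (d.0 | (c.0 + (0 + 0))) | —a→ v12, —c→ v13, —d→ v14
  v9 = a.a.(0 | 0) | (d.0 | 0) | —a→ v13, —d→ v15
  v10 = a.a.(0 | 0) | (0 | (c.0 + (0 + 0))) | —a→ v14, —c→ v15
  v11 = 0 | 0 | (d.d.0 | 0) | —d→ v16
  v12 = 0 | 0 | (d.0 | (c.0 + (0 + 0))) | —c→ v16, —d→ v17
  v13 = a.(0 | 0) | (d.0 | 0) | —a→ v16, —d→ v18
  v14 = a.(0 | 0) | (0 | (c.0 + (0 + 0))) | —a→ v17, —c→ v18
  v15 = a.a.(0 | 0) | (0 | 0) | —a→ v18
  v16 = 0 | 0 | (d.0 | 0) | —d→ v19
  v17 = 0 | 0 | (0 | (c.0 + (0 + 0))) | —c→ v19
  v18 = a.(0 | 0) | (0 | 0) | —a→ v19
  v19 = 0 | 0 | (0 | 0) | deadlocked
Partition-refinement fixed point:
  B0 = {u0, v0}
  B1 = {u4, v4}
  B2 = {u9, v9}
  B3 = {u15, v15}
  B4 = {u18, u3, v18, v3}
  B5 = {u1, u19, v1, v19}
  B6 = {u13, v13}
  B7 = {u16, v16}
  B8 = {u7, v7}
  B9 = {u11, v11}
  B10 = {u5, v5}
  B11 = {u10, v10}
  B12 = {u14, v14}
  B13 = {u17, v17}
  B14 = {u8, v8}
  B15 = {u12, v12}
  B16 = {u2, v2}
  B17 = {u6, v6}
u0 ∈ B0, v0 ∈ B0 → same block

bisimilar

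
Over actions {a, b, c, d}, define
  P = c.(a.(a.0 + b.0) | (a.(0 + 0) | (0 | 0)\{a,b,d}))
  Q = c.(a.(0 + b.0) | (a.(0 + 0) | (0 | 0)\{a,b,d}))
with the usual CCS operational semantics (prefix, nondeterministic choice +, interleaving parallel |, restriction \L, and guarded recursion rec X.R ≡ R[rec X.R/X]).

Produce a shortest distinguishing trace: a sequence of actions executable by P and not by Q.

LTS(P): 7 reachable states
  u0 = c.(a.(a.0 + b.0) | (a.(0 + 0) | (0 | 0)\{a,b,d})) → ··c··> u1
  u1 = a.(a.0 + b.0) | (a.(0 + 0) | (0 | 0)\{a,b,d}) → ··a··> u2, ··a··> u3
  u2 = (a.0 + b.0) | (a.(0 + 0) | (0 | 0)\{a,b,d}) → ··a··> u4, ··a··> u5, ··b··> u5
  u3 = a.(a.0 + b.0) | ((0 + 0) | (0 | 0)\{a,b,d}) → ··a··> u4
  u4 = (a.0 + b.0) | ((0 + 0) | (0 | 0)\{a,b,d}) → ··a··> u6, ··b··> u6
  u5 = 0 | (a.(0 + 0) | (0 | 0)\{a,b,d}) → ··a··> u6
  u6 = 0 | ((0 + 0) | (0 | 0)\{a,b,d}) → ∅
LTS(Q): 7 reachable states
  v0 = c.(a.(0 + b.0) | (a.(0 + 0) | (0 | 0)\{a,b,d})) → ··c··> v1
  v1 = a.(0 + b.0) | (a.(0 + 0) | (0 | 0)\{a,b,d}) → ··a··> v2, ··a··> v3
  v2 = (0 + b.0) | (a.(0 + 0) | (0 | 0)\{a,b,d}) → ··a··> v4, ··b··> v5
  v3 = a.(0 + b.0) | ((0 + 0) | (0 | 0)\{a,b,d}) → ··a··> v4
  v4 = (0 + b.0) | ((0 + 0) | (0 | 0)\{a,b,d}) → ··b··> v6
  v5 = 0 | (a.(0 + 0) | (0 | 0)\{a,b,d}) → ··a··> v6
  v6 = 0 | ((0 + 0) | (0 | 0)\{a,b,d}) → ∅
Executing caaa from P (initial set {u0}):
  step 1 (c): {u1}
  step 2 (a): {u2, u3}
  step 3 (a): {u4, u5}
  step 4 (a): {u6}
  ✓ P
Executing caaa from Q (initial set {v0}):
  step 1 (c): {v1}
  step 2 (a): {v2, v3}
  step 3 (a): {v4}
  step 4 (a): no successor for Q

caaa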